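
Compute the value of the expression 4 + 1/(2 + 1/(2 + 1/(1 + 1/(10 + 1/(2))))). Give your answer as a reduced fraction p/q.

695/157

a_0 = 4: 4/1
a_1 = 2: 9/2
a_2 = 2: 22/5
a_3 = 1: 31/7
a_4 = 10: 332/75
a_5 = 2: 695/157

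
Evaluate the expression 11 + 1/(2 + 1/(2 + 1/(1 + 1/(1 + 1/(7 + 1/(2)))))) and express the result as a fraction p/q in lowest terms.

2215/194

Start with 2.
7 + 1/(2/1) = 7 + 1/2 = 15/2
1 + 1/(15/2) = 1 + 2/15 = 17/15
1 + 1/(17/15) = 1 + 15/17 = 32/17
2 + 1/(32/17) = 2 + 17/32 = 81/32
2 + 1/(81/32) = 2 + 32/81 = 194/81
11 + 1/(194/81) = 11 + 81/194 = 2215/194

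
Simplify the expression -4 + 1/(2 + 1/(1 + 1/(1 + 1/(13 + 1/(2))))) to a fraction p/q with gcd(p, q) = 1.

-508/141

Start with 2.
13 + 1/(2/1) = 13 + 1/2 = 27/2
1 + 1/(27/2) = 1 + 2/27 = 29/27
1 + 1/(29/27) = 1 + 27/29 = 56/29
2 + 1/(56/29) = 2 + 29/56 = 141/56
-4 + 1/(141/56) = -4 + 56/141 = -508/141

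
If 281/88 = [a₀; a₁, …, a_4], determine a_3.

281 = 3·88 + 17, so a_0 = 3
88 = 5·17 + 3, so a_1 = 5
17 = 5·3 + 2, so a_2 = 5
3 = 1·2 + 1, so a_3 = 1

1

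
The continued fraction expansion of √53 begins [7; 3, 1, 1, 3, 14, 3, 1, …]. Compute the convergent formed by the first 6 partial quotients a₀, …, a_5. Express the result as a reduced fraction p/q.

2599/357

a_0 = 7: 7/1
a_1 = 3: 22/3
a_2 = 1: 29/4
a_3 = 1: 51/7
a_4 = 3: 182/25
a_5 = 14: 2599/357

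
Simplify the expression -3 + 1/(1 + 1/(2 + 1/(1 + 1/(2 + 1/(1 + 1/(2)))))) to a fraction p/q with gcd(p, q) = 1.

-93/41

Start with 2.
1 + 1/(2/1) = 1 + 1/2 = 3/2
2 + 1/(3/2) = 2 + 2/3 = 8/3
1 + 1/(8/3) = 1 + 3/8 = 11/8
2 + 1/(11/8) = 2 + 8/11 = 30/11
1 + 1/(30/11) = 1 + 11/30 = 41/30
-3 + 1/(41/30) = -3 + 30/41 = -93/41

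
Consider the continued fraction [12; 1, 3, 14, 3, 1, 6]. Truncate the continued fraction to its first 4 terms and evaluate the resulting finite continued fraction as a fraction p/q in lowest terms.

a_0 = 12: 12/1
a_1 = 1: 13/1
a_2 = 3: 51/4
a_3 = 14: 727/57

727/57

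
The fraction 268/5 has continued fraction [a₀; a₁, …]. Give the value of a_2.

1

Repeatedly divide and take the remainder:
⌊268/5⌋ = 53, remainder 3
⌊5/3⌋ = 1, remainder 2
⌊3/2⌋ = 1, remainder 1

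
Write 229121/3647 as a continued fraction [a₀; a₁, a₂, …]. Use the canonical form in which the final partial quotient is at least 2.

⌊229121/3647⌋ = 62, remainder 3007
⌊3647/3007⌋ = 1, remainder 640
⌊3007/640⌋ = 4, remainder 447
⌊640/447⌋ = 1, remainder 193
⌊447/193⌋ = 2, remainder 61
⌊193/61⌋ = 3, remainder 10
⌊61/10⌋ = 6, remainder 1
⌊10/1⌋ = 10, remainder 0

[62; 1, 4, 1, 2, 3, 6, 10]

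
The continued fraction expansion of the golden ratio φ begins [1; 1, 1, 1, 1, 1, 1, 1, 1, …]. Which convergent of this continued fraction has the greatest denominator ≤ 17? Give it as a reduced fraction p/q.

a_0 = 1: 1/1  (≤ bound)
a_1 = 1: 2/1  (≤ bound)
a_2 = 1: 3/2  (≤ bound)
a_3 = 1: 5/3  (≤ bound)
a_4 = 1: 8/5  (≤ bound)
a_5 = 1: 13/8  (≤ bound)
a_6 = 1: 21/13  (≤ bound)
a_7 = 1: 34/21  (> 17, stop)

21/13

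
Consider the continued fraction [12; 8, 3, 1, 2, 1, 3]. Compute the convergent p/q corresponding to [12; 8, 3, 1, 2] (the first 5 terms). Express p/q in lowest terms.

1103/91

a_0 = 12: 12/1
a_1 = 8: 97/8
a_2 = 3: 303/25
a_3 = 1: 400/33
a_4 = 2: 1103/91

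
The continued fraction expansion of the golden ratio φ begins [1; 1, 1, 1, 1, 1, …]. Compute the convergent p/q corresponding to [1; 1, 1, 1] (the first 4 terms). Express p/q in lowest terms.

Compute successive convergents:
a_0 = 1: 1/1
a_1 = 1: 2/1
a_2 = 1: 3/2
a_3 = 1: 5/3

5/3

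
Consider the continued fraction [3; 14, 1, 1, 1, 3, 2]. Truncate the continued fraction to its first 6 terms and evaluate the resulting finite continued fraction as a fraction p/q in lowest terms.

Use the convergent recurrence hₖ = aₖ·hₖ₋₁ + hₖ₋₂ (and likewise for the denominators kₖ):
a_0 = 3: 3/1
a_1 = 14: 43/14
a_2 = 1: 46/15
a_3 = 1: 89/29
a_4 = 1: 135/44
a_5 = 3: 494/161

494/161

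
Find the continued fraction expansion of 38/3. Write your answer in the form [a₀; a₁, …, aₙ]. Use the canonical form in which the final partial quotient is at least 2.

[12; 1, 2]

Run the Euclidean algorithm, recording each quotient:
⌊38/3⌋ = 12, remainder 2
⌊3/2⌋ = 1, remainder 1
⌊2/1⌋ = 2, remainder 0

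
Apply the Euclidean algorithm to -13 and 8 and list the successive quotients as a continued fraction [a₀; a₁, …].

Run the Euclidean algorithm, recording each quotient:
⌊-13/8⌋ = -2, remainder 3
⌊8/3⌋ = 2, remainder 2
⌊3/2⌋ = 1, remainder 1
⌊2/1⌋ = 2, remainder 0

[-2; 2, 1, 2]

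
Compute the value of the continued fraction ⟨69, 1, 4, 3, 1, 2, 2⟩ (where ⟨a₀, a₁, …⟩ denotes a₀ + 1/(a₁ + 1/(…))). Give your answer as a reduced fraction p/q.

9564/137

Build up convergents one term at a time:
a_0 = 69: 69/1
a_1 = 1: 70/1
a_2 = 4: 349/5
a_3 = 3: 1117/16
a_4 = 1: 1466/21
a_5 = 2: 4049/58
a_6 = 2: 9564/137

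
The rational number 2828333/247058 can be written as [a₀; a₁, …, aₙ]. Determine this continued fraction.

Apply division with remainder until the remainder is 0:
2828333 = 11·247058 + 110695, so a_0 = 11
247058 = 2·110695 + 25668, so a_1 = 2
110695 = 4·25668 + 8023, so a_2 = 4
25668 = 3·8023 + 1599, so a_3 = 3
8023 = 5·1599 + 28, so a_4 = 5
1599 = 57·28 + 3, so a_5 = 57
28 = 9·3 + 1, so a_6 = 9
3 = 3·1 + 0, so a_7 = 3

[11; 2, 4, 3, 5, 57, 9, 3]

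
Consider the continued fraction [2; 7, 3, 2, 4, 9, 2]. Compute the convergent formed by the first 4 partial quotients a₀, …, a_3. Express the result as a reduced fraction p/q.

109/51

Start with 2.
3 + 1/(2/1) = 3 + 1/2 = 7/2
7 + 1/(7/2) = 7 + 2/7 = 51/7
2 + 1/(51/7) = 2 + 7/51 = 109/51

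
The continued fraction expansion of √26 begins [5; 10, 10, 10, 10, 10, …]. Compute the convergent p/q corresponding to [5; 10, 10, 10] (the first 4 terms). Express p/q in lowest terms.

5201/1020

a_0 = 5: 5/1
a_1 = 10: 51/10
a_2 = 10: 515/101
a_3 = 10: 5201/1020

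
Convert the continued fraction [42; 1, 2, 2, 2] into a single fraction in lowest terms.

Collapse the nested fraction from the inside out:
Start with 2.
2 + 1/(2/1) = 2 + 1/2 = 5/2
2 + 1/(5/2) = 2 + 2/5 = 12/5
1 + 1/(12/5) = 1 + 5/12 = 17/12
42 + 1/(17/12) = 42 + 12/17 = 726/17

726/17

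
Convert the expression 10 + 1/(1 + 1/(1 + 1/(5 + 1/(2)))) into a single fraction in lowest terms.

253/24

Collapse the nested fraction from the inside out:
Start with 2.
5 + 1/(2/1) = 5 + 1/2 = 11/2
1 + 1/(11/2) = 1 + 2/11 = 13/11
1 + 1/(13/11) = 1 + 11/13 = 24/13
10 + 1/(24/13) = 10 + 13/24 = 253/24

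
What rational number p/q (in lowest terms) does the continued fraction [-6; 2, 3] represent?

-39/7

Start with 3.
2 + 1/(3/1) = 2 + 1/3 = 7/3
-6 + 1/(7/3) = -6 + 3/7 = -39/7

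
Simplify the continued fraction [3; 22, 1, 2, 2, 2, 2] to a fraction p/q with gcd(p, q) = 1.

2834/931

Starting at the tail and folding back:
Start with 2.
2 + 1/(2/1) = 2 + 1/2 = 5/2
2 + 1/(5/2) = 2 + 2/5 = 12/5
2 + 1/(12/5) = 2 + 5/12 = 29/12
1 + 1/(29/12) = 1 + 12/29 = 41/29
22 + 1/(41/29) = 22 + 29/41 = 931/41
3 + 1/(931/41) = 3 + 41/931 = 2834/931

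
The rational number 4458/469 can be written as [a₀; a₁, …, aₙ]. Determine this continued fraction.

[9; 1, 1, 46, 2, 2]

⌊4458/469⌋ = 9, remainder 237
⌊469/237⌋ = 1, remainder 232
⌊237/232⌋ = 1, remainder 5
⌊232/5⌋ = 46, remainder 2
⌊5/2⌋ = 2, remainder 1
⌊2/1⌋ = 2, remainder 0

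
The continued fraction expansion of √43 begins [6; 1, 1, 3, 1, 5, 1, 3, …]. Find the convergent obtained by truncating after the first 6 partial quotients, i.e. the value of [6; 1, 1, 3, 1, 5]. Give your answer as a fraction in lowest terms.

Work from the innermost term outward:
Start with 5.
1 + 1/(5/1) = 1 + 1/5 = 6/5
3 + 1/(6/5) = 3 + 5/6 = 23/6
1 + 1/(23/6) = 1 + 6/23 = 29/23
1 + 1/(29/23) = 1 + 23/29 = 52/29
6 + 1/(52/29) = 6 + 29/52 = 341/52

341/52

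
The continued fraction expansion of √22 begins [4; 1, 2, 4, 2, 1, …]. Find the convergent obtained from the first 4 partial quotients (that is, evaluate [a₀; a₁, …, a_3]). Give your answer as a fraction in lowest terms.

a_0 = 4: 4/1
a_1 = 1: 5/1
a_2 = 2: 14/3
a_3 = 4: 61/13

61/13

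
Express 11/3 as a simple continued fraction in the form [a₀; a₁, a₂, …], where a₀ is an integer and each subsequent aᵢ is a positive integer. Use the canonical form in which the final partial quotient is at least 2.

11 = 3·3 + 2, so a_0 = 3
3 = 1·2 + 1, so a_1 = 1
2 = 2·1 + 0, so a_2 = 2

[3; 1, 2]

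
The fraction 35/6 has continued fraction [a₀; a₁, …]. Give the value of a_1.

1

Repeatedly divide and take the remainder:
35 ÷ 6 → quotient 5, remainder 5
6 ÷ 5 → quotient 1, remainder 1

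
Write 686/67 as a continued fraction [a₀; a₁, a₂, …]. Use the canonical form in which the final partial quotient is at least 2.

[10; 4, 5, 3]

Apply division with remainder until the remainder is 0:
686 ÷ 67 → quotient 10, remainder 16
67 ÷ 16 → quotient 4, remainder 3
16 ÷ 3 → quotient 5, remainder 1
3 ÷ 1 → quotient 3, remainder 0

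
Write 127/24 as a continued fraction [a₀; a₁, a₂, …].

[5; 3, 2, 3]

⌊127/24⌋ = 5, remainder 7
⌊24/7⌋ = 3, remainder 3
⌊7/3⌋ = 2, remainder 1
⌊3/1⌋ = 3, remainder 0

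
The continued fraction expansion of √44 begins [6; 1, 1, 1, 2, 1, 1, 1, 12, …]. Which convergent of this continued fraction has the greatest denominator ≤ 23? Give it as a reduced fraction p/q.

a_0 = 6: 6/1  (≤ bound)
a_1 = 1: 7/1  (≤ bound)
a_2 = 1: 13/2  (≤ bound)
a_3 = 1: 20/3  (≤ bound)
a_4 = 2: 53/8  (≤ bound)
a_5 = 1: 73/11  (≤ bound)
a_6 = 1: 126/19  (≤ bound)
a_7 = 1: 199/30  (> 23, stop)

126/19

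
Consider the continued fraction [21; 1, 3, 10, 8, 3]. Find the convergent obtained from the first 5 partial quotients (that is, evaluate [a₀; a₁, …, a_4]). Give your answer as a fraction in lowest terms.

Starting at the tail and folding back:
Start with 8.
10 + 1/(8/1) = 10 + 1/8 = 81/8
3 + 1/(81/8) = 3 + 8/81 = 251/81
1 + 1/(251/81) = 1 + 81/251 = 332/251
21 + 1/(332/251) = 21 + 251/332 = 7223/332

7223/332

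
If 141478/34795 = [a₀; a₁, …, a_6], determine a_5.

1

⌊141478/34795⌋ = 4, remainder 2298
⌊34795/2298⌋ = 15, remainder 325
⌊2298/325⌋ = 7, remainder 23
⌊325/23⌋ = 14, remainder 3
⌊23/3⌋ = 7, remainder 2
⌊3/2⌋ = 1, remainder 1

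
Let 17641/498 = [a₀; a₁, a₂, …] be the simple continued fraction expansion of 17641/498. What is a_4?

Run the Euclidean algorithm, recording each quotient:
17641 ÷ 498 → quotient 35, remainder 211
498 ÷ 211 → quotient 2, remainder 76
211 ÷ 76 → quotient 2, remainder 59
76 ÷ 59 → quotient 1, remainder 17
59 ÷ 17 → quotient 3, remainder 8

3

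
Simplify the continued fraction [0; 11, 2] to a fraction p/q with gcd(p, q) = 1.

Compute successive convergents:
a_0 = 0: 0/1
a_1 = 11: 1/11
a_2 = 2: 2/23

2/23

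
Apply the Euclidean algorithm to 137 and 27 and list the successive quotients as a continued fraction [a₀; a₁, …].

⌊137/27⌋ = 5, remainder 2
⌊27/2⌋ = 13, remainder 1
⌊2/1⌋ = 2, remainder 0

[5; 13, 2]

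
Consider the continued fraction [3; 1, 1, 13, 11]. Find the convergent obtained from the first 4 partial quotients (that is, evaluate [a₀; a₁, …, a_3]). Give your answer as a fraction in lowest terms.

95/27

Start with 13.
1 + 1/(13/1) = 1 + 1/13 = 14/13
1 + 1/(14/13) = 1 + 13/14 = 27/14
3 + 1/(27/14) = 3 + 14/27 = 95/27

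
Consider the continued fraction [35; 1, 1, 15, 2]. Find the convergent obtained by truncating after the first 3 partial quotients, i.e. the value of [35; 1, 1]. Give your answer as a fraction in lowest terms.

71/2

Start with 1.
1 + 1/(1/1) = 1 + 1/1 = 2/1
35 + 1/(2/1) = 35 + 1/2 = 71/2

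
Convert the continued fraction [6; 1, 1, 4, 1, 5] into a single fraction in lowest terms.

Start with 5.
1 + 1/(5/1) = 1 + 1/5 = 6/5
4 + 1/(6/5) = 4 + 5/6 = 29/6
1 + 1/(29/6) = 1 + 6/29 = 35/29
1 + 1/(35/29) = 1 + 29/35 = 64/35
6 + 1/(64/35) = 6 + 35/64 = 419/64

419/64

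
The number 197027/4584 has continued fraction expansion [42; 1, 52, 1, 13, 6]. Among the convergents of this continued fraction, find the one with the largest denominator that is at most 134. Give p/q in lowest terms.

2321/54

List convergents until the denominator exceeds the bound:
a_0 = 42: 42/1  (≤ bound)
a_1 = 1: 43/1  (≤ bound)
a_2 = 52: 2278/53  (≤ bound)
a_3 = 1: 2321/54  (≤ bound)
a_4 = 13: 32451/755  (> 134, stop)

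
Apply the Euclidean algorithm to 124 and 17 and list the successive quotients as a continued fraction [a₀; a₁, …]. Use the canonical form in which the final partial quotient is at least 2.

[7; 3, 2, 2]

124 ÷ 17 → quotient 7, remainder 5
17 ÷ 5 → quotient 3, remainder 2
5 ÷ 2 → quotient 2, remainder 1
2 ÷ 1 → quotient 2, remainder 0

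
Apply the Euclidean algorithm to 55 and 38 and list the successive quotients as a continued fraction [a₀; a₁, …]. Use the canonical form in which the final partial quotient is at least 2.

Run the Euclidean algorithm, recording each quotient:
55 = 1·38 + 17, so a_0 = 1
38 = 2·17 + 4, so a_1 = 2
17 = 4·4 + 1, so a_2 = 4
4 = 4·1 + 0, so a_3 = 4

[1; 2, 4, 4]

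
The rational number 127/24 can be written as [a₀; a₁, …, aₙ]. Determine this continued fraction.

[5; 3, 2, 3]

Repeatedly divide and take the remainder:
127 ÷ 24 → quotient 5, remainder 7
24 ÷ 7 → quotient 3, remainder 3
7 ÷ 3 → quotient 2, remainder 1
3 ÷ 1 → quotient 3, remainder 0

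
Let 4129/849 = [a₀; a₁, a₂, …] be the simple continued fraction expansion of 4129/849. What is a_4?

Run the Euclidean algorithm, recording each quotient:
4129 = 4·849 + 733, so a_0 = 4
849 = 1·733 + 116, so a_1 = 1
733 = 6·116 + 37, so a_2 = 6
116 = 3·37 + 5, so a_3 = 3
37 = 7·5 + 2, so a_4 = 7

7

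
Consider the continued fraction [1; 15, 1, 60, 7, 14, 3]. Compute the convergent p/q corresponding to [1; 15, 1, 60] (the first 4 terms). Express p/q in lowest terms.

Start with 60.
1 + 1/(60/1) = 1 + 1/60 = 61/60
15 + 1/(61/60) = 15 + 60/61 = 975/61
1 + 1/(975/61) = 1 + 61/975 = 1036/975

1036/975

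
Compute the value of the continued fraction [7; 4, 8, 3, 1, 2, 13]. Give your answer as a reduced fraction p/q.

36293/5011

Compute successive convergents:
a_0 = 7: 7/1
a_1 = 4: 29/4
a_2 = 8: 239/33
a_3 = 3: 746/103
a_4 = 1: 985/136
a_5 = 2: 2716/375
a_6 = 13: 36293/5011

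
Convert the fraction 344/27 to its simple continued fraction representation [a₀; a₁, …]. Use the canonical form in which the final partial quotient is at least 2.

344 = 12·27 + 20, so a_0 = 12
27 = 1·20 + 7, so a_1 = 1
20 = 2·7 + 6, so a_2 = 2
7 = 1·6 + 1, so a_3 = 1
6 = 6·1 + 0, so a_4 = 6

[12; 1, 2, 1, 6]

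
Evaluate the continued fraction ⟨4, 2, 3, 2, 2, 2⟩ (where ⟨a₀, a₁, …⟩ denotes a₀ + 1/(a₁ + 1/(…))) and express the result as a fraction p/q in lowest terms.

a_0 = 4: 4/1
a_1 = 2: 9/2
a_2 = 3: 31/7
a_3 = 2: 71/16
a_4 = 2: 173/39
a_5 = 2: 417/94

417/94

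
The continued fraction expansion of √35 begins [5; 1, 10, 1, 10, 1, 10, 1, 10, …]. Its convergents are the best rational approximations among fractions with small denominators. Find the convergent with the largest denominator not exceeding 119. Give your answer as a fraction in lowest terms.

71/12

a_0 = 5: 5/1  (≤ bound)
a_1 = 1: 6/1  (≤ bound)
a_2 = 10: 65/11  (≤ bound)
a_3 = 1: 71/12  (≤ bound)
a_4 = 10: 775/131  (> 119, stop)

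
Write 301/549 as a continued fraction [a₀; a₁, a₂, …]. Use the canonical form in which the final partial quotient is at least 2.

⌊301/549⌋ = 0, remainder 301
⌊549/301⌋ = 1, remainder 248
⌊301/248⌋ = 1, remainder 53
⌊248/53⌋ = 4, remainder 36
⌊53/36⌋ = 1, remainder 17
⌊36/17⌋ = 2, remainder 2
⌊17/2⌋ = 8, remainder 1
⌊2/1⌋ = 2, remainder 0

[0; 1, 1, 4, 1, 2, 8, 2]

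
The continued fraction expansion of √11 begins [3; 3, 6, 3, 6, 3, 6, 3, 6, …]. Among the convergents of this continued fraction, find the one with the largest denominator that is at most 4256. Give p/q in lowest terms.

3970/1197

a_0 = 3: 3/1  (≤ bound)
a_1 = 3: 10/3  (≤ bound)
a_2 = 6: 63/19  (≤ bound)
a_3 = 3: 199/60  (≤ bound)
a_4 = 6: 1257/379  (≤ bound)
a_5 = 3: 3970/1197  (≤ bound)
a_6 = 6: 25077/7561  (> 4256, stop)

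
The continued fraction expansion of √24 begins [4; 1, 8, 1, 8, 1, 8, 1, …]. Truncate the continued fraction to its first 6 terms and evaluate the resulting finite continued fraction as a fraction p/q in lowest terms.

485/99

a_0 = 4: 4/1
a_1 = 1: 5/1
a_2 = 8: 44/9
a_3 = 1: 49/10
a_4 = 8: 436/89
a_5 = 1: 485/99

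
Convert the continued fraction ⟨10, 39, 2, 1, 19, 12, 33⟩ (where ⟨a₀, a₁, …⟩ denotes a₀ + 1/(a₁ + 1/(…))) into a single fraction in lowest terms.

Collapse the nested fraction from the inside out:
Start with 33.
12 + 1/(33/1) = 12 + 1/33 = 397/33
19 + 1/(397/33) = 19 + 33/397 = 7576/397
1 + 1/(7576/397) = 1 + 397/7576 = 7973/7576
2 + 1/(7973/7576) = 2 + 7576/7973 = 23522/7973
39 + 1/(23522/7973) = 39 + 7973/23522 = 925331/23522
10 + 1/(925331/23522) = 10 + 23522/925331 = 9276832/925331

9276832/925331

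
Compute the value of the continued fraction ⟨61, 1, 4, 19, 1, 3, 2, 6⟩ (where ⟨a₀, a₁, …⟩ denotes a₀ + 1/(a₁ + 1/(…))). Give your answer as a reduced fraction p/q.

358019/5793

a_0 = 61: 61/1
a_1 = 1: 62/1
a_2 = 4: 309/5
a_3 = 19: 5933/96
a_4 = 1: 6242/101
a_5 = 3: 24659/399
a_6 = 2: 55560/899
a_7 = 6: 358019/5793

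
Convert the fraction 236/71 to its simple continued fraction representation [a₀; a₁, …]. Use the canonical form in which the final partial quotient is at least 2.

[3; 3, 11, 2]

⌊236/71⌋ = 3, remainder 23
⌊71/23⌋ = 3, remainder 2
⌊23/2⌋ = 11, remainder 1
⌊2/1⌋ = 2, remainder 0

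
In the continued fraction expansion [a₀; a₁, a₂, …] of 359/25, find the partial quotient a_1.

2

Repeatedly divide and take the remainder:
359 = 14·25 + 9, so a_0 = 14
25 = 2·9 + 7, so a_1 = 2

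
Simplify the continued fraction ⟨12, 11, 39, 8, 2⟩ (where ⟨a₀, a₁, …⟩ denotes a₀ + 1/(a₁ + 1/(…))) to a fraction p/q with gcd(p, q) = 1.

a_0 = 12: 12/1
a_1 = 11: 133/11
a_2 = 39: 5199/430
a_3 = 8: 41725/3451
a_4 = 2: 88649/7332

88649/7332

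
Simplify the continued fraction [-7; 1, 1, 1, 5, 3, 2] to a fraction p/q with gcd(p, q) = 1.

Start with 2.
3 + 1/(2/1) = 3 + 1/2 = 7/2
5 + 1/(7/2) = 5 + 2/7 = 37/7
1 + 1/(37/7) = 1 + 7/37 = 44/37
1 + 1/(44/37) = 1 + 37/44 = 81/44
1 + 1/(81/44) = 1 + 44/81 = 125/81
-7 + 1/(125/81) = -7 + 81/125 = -794/125

-794/125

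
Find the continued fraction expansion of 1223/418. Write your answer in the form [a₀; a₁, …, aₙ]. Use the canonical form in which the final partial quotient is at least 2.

⌊1223/418⌋ = 2, remainder 387
⌊418/387⌋ = 1, remainder 31
⌊387/31⌋ = 12, remainder 15
⌊31/15⌋ = 2, remainder 1
⌊15/1⌋ = 15, remainder 0

[2; 1, 12, 2, 15]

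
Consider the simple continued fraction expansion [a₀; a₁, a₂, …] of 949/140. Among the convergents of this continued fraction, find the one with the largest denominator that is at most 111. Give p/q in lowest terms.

61/9

a_0 = 6: 6/1  (≤ bound)
a_1 = 1: 7/1  (≤ bound)
a_2 = 3: 27/4  (≤ bound)
a_3 = 1: 34/5  (≤ bound)
a_4 = 1: 61/9  (≤ bound)
a_5 = 15: 949/140  (> 111, stop)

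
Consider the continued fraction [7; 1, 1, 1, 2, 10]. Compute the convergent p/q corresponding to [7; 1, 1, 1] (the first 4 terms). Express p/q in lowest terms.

23/3

a_0 = 7: 7/1
a_1 = 1: 8/1
a_2 = 1: 15/2
a_3 = 1: 23/3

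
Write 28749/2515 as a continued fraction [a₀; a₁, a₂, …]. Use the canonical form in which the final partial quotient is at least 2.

28749 = 11·2515 + 1084, so a_0 = 11
2515 = 2·1084 + 347, so a_1 = 2
1084 = 3·347 + 43, so a_2 = 3
347 = 8·43 + 3, so a_3 = 8
43 = 14·3 + 1, so a_4 = 14
3 = 3·1 + 0, so a_5 = 3

[11; 2, 3, 8, 14, 3]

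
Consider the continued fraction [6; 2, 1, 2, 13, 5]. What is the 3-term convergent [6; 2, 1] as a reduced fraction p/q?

19/3

a_0 = 6: 6/1
a_1 = 2: 13/2
a_2 = 1: 19/3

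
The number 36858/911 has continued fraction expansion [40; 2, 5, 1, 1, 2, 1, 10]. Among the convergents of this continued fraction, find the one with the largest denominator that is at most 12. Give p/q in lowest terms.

List convergents until the denominator exceeds the bound:
a_0 = 40: 40/1  (≤ bound)
a_1 = 2: 81/2  (≤ bound)
a_2 = 5: 445/11  (≤ bound)
a_3 = 1: 526/13  (> 12, stop)

445/11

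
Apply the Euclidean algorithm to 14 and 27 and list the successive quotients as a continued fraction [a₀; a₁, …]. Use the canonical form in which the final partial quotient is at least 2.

14 ÷ 27 → quotient 0, remainder 14
27 ÷ 14 → quotient 1, remainder 13
14 ÷ 13 → quotient 1, remainder 1
13 ÷ 1 → quotient 13, remainder 0

[0; 1, 1, 13]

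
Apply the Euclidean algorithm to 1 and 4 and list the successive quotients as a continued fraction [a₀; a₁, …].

1 ÷ 4 → quotient 0, remainder 1
4 ÷ 1 → quotient 4, remainder 0

[0; 4]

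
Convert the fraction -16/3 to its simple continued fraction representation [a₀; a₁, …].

-16 = -6·3 + 2, so a_0 = -6
3 = 1·2 + 1, so a_1 = 1
2 = 2·1 + 0, so a_2 = 2

[-6; 1, 2]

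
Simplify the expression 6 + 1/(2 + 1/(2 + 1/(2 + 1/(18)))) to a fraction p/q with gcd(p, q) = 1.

1418/221

Starting at the tail and folding back:
Start with 18.
2 + 1/(18/1) = 2 + 1/18 = 37/18
2 + 1/(37/18) = 2 + 18/37 = 92/37
2 + 1/(92/37) = 2 + 37/92 = 221/92
6 + 1/(221/92) = 6 + 92/221 = 1418/221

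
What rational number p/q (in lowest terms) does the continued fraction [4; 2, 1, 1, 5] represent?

123/28

a_0 = 4: 4/1
a_1 = 2: 9/2
a_2 = 1: 13/3
a_3 = 1: 22/5
a_4 = 5: 123/28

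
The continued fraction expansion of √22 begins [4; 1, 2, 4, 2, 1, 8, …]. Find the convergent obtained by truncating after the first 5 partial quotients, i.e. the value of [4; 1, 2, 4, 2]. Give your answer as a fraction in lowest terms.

136/29

Starting at the tail and folding back:
Start with 2.
4 + 1/(2/1) = 4 + 1/2 = 9/2
2 + 1/(9/2) = 2 + 2/9 = 20/9
1 + 1/(20/9) = 1 + 9/20 = 29/20
4 + 1/(29/20) = 4 + 20/29 = 136/29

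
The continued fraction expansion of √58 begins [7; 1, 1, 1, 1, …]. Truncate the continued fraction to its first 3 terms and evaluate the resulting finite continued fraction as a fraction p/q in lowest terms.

Collapse the nested fraction from the inside out:
Start with 1.
1 + 1/(1/1) = 1 + 1/1 = 2/1
7 + 1/(2/1) = 7 + 1/2 = 15/2

15/2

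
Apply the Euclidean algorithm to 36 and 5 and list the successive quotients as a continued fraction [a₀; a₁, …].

36 ÷ 5 → quotient 7, remainder 1
5 ÷ 1 → quotient 5, remainder 0

[7; 5]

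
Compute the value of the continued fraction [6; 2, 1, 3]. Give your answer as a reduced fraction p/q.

70/11

Use the convergent recurrence hₖ = aₖ·hₖ₋₁ + hₖ₋₂ (and likewise for the denominators kₖ):
a_0 = 6: 6/1
a_1 = 2: 13/2
a_2 = 1: 19/3
a_3 = 3: 70/11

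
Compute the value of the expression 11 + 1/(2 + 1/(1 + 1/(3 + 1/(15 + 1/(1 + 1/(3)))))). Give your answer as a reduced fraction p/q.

Start with 3.
1 + 1/(3/1) = 1 + 1/3 = 4/3
15 + 1/(4/3) = 15 + 3/4 = 63/4
3 + 1/(63/4) = 3 + 4/63 = 193/63
1 + 1/(193/63) = 1 + 63/193 = 256/193
2 + 1/(256/193) = 2 + 193/256 = 705/256
11 + 1/(705/256) = 11 + 256/705 = 8011/705

8011/705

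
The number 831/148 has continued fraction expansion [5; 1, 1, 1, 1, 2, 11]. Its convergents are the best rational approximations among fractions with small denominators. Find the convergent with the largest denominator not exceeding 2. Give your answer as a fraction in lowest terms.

11/2

List convergents until the denominator exceeds the bound:
a_0 = 5: 5/1  (≤ bound)
a_1 = 1: 6/1  (≤ bound)
a_2 = 1: 11/2  (≤ bound)
a_3 = 1: 17/3  (> 2, stop)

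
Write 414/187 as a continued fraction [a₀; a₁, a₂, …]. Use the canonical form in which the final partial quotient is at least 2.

[2; 4, 1, 2, 13]

⌊414/187⌋ = 2, remainder 40
⌊187/40⌋ = 4, remainder 27
⌊40/27⌋ = 1, remainder 13
⌊27/13⌋ = 2, remainder 1
⌊13/1⌋ = 13, remainder 0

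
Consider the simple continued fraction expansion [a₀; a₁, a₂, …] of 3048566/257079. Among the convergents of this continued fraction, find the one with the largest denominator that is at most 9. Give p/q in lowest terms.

a_0 = 11: 11/1  (≤ bound)
a_1 = 1: 12/1  (≤ bound)
a_2 = 6: 83/7  (≤ bound)
a_3 = 15: 1257/106  (> 9, stop)

83/7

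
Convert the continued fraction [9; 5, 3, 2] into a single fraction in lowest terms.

340/37

Build up convergents one term at a time:
a_0 = 9: 9/1
a_1 = 5: 46/5
a_2 = 3: 147/16
a_3 = 2: 340/37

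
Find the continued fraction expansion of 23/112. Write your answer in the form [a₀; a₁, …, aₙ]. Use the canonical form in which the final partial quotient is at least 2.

⌊23/112⌋ = 0, remainder 23
⌊112/23⌋ = 4, remainder 20
⌊23/20⌋ = 1, remainder 3
⌊20/3⌋ = 6, remainder 2
⌊3/2⌋ = 1, remainder 1
⌊2/1⌋ = 2, remainder 0

[0; 4, 1, 6, 1, 2]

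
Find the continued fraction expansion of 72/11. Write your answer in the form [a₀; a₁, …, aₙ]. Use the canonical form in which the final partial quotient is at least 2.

[6; 1, 1, 5]

72 ÷ 11 → quotient 6, remainder 6
11 ÷ 6 → quotient 1, remainder 5
6 ÷ 5 → quotient 1, remainder 1
5 ÷ 1 → quotient 5, remainder 0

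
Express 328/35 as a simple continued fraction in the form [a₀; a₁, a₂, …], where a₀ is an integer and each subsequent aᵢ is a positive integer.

[9; 2, 1, 2, 4]

Run the Euclidean algorithm, recording each quotient:
328 ÷ 35 → quotient 9, remainder 13
35 ÷ 13 → quotient 2, remainder 9
13 ÷ 9 → quotient 1, remainder 4
9 ÷ 4 → quotient 2, remainder 1
4 ÷ 1 → quotient 4, remainder 0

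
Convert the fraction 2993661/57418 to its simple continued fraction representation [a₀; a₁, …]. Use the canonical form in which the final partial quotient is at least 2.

[52; 7, 4, 12, 1, 2, 3, 15]

2993661 ÷ 57418 → quotient 52, remainder 7925
57418 ÷ 7925 → quotient 7, remainder 1943
7925 ÷ 1943 → quotient 4, remainder 153
1943 ÷ 153 → quotient 12, remainder 107
153 ÷ 107 → quotient 1, remainder 46
107 ÷ 46 → quotient 2, remainder 15
46 ÷ 15 → quotient 3, remainder 1
15 ÷ 1 → quotient 15, remainder 0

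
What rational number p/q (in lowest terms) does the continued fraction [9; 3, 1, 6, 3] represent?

Start with 3.
6 + 1/(3/1) = 6 + 1/3 = 19/3
1 + 1/(19/3) = 1 + 3/19 = 22/19
3 + 1/(22/19) = 3 + 19/22 = 85/22
9 + 1/(85/22) = 9 + 22/85 = 787/85

787/85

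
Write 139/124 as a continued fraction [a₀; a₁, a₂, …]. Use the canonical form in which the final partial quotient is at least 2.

139 = 1·124 + 15, so a_0 = 1
124 = 8·15 + 4, so a_1 = 8
15 = 3·4 + 3, so a_2 = 3
4 = 1·3 + 1, so a_3 = 1
3 = 3·1 + 0, so a_4 = 3

[1; 8, 3, 1, 3]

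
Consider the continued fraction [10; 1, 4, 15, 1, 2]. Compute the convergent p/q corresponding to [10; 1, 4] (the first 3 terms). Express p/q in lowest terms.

a_0 = 10: 10/1
a_1 = 1: 11/1
a_2 = 4: 54/5

54/5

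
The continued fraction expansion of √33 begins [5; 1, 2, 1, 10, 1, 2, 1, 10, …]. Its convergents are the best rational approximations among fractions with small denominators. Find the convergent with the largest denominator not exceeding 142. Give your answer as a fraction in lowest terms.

787/137

a_0 = 5: 5/1  (≤ bound)
a_1 = 1: 6/1  (≤ bound)
a_2 = 2: 17/3  (≤ bound)
a_3 = 1: 23/4  (≤ bound)
a_4 = 10: 247/43  (≤ bound)
a_5 = 1: 270/47  (≤ bound)
a_6 = 2: 787/137  (≤ bound)
a_7 = 1: 1057/184  (> 142, stop)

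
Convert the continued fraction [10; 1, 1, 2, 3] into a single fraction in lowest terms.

Start with 3.
2 + 1/(3/1) = 2 + 1/3 = 7/3
1 + 1/(7/3) = 1 + 3/7 = 10/7
1 + 1/(10/7) = 1 + 7/10 = 17/10
10 + 1/(17/10) = 10 + 10/17 = 180/17

180/17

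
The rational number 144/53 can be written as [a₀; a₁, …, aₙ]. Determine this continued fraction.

Run the Euclidean algorithm, recording each quotient:
⌊144/53⌋ = 2, remainder 38
⌊53/38⌋ = 1, remainder 15
⌊38/15⌋ = 2, remainder 8
⌊15/8⌋ = 1, remainder 7
⌊8/7⌋ = 1, remainder 1
⌊7/1⌋ = 7, remainder 0

[2; 1, 2, 1, 1, 7]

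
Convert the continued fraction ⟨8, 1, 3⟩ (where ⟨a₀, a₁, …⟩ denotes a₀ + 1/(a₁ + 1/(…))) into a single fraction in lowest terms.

35/4

a_0 = 8: 8/1
a_1 = 1: 9/1
a_2 = 3: 35/4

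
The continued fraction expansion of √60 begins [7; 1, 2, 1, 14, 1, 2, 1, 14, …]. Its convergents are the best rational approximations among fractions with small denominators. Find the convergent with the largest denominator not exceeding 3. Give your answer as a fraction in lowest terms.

List convergents until the denominator exceeds the bound:
a_0 = 7: 7/1  (≤ bound)
a_1 = 1: 8/1  (≤ bound)
a_2 = 2: 23/3  (≤ bound)
a_3 = 1: 31/4  (> 3, stop)

23/3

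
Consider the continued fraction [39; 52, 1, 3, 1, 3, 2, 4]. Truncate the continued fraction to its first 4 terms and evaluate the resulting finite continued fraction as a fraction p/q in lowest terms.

Build up convergents one term at a time:
a_0 = 39: 39/1
a_1 = 52: 2029/52
a_2 = 1: 2068/53
a_3 = 3: 8233/211

8233/211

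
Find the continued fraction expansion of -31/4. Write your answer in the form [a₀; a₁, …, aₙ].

[-8; 4]

-31 ÷ 4 → quotient -8, remainder 1
4 ÷ 1 → quotient 4, remainder 0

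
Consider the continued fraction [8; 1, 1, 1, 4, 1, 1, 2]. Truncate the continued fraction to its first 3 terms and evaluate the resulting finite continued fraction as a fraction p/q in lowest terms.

a_0 = 8: 8/1
a_1 = 1: 9/1
a_2 = 1: 17/2

17/2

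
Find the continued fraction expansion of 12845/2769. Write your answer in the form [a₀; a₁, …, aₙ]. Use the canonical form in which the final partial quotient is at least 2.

[4; 1, 1, 1, 3, 3, 25, 3]

Run the Euclidean algorithm, recording each quotient:
12845 = 4·2769 + 1769, so a_0 = 4
2769 = 1·1769 + 1000, so a_1 = 1
1769 = 1·1000 + 769, so a_2 = 1
1000 = 1·769 + 231, so a_3 = 1
769 = 3·231 + 76, so a_4 = 3
231 = 3·76 + 3, so a_5 = 3
76 = 25·3 + 1, so a_6 = 25
3 = 3·1 + 0, so a_7 = 3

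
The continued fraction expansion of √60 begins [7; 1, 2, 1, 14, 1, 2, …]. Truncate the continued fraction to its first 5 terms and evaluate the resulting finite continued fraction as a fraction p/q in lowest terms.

a_0 = 7: 7/1
a_1 = 1: 8/1
a_2 = 2: 23/3
a_3 = 1: 31/4
a_4 = 14: 457/59

457/59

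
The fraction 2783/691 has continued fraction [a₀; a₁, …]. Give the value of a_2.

Repeatedly divide and take the remainder:
2783 ÷ 691 → quotient 4, remainder 19
691 ÷ 19 → quotient 36, remainder 7
19 ÷ 7 → quotient 2, remainder 5

2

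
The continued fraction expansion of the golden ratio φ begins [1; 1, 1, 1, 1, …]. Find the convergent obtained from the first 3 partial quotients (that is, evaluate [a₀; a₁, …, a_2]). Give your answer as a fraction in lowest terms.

a_0 = 1: 1/1
a_1 = 1: 2/1
a_2 = 1: 3/2

3/2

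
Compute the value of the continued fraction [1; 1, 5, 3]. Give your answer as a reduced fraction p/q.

Compute successive convergents:
a_0 = 1: 1/1
a_1 = 1: 2/1
a_2 = 5: 11/6
a_3 = 3: 35/19

35/19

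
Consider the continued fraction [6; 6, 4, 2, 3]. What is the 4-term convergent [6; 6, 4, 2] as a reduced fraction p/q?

345/56

a_0 = 6: 6/1
a_1 = 6: 37/6
a_2 = 4: 154/25
a_3 = 2: 345/56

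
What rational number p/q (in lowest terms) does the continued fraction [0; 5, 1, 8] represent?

Start with 8.
1 + 1/(8/1) = 1 + 1/8 = 9/8
5 + 1/(9/8) = 5 + 8/9 = 53/9
0 + 1/(53/9) = 0 + 9/53 = 9/53

9/53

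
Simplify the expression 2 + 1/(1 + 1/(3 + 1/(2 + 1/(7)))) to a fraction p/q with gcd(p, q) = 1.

Compute successive convergents:
a_0 = 2: 2/1
a_1 = 1: 3/1
a_2 = 3: 11/4
a_3 = 2: 25/9
a_4 = 7: 186/67

186/67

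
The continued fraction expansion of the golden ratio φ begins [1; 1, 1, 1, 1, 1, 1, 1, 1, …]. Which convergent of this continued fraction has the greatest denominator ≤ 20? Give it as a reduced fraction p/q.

21/13

a_0 = 1: 1/1  (≤ bound)
a_1 = 1: 2/1  (≤ bound)
a_2 = 1: 3/2  (≤ bound)
a_3 = 1: 5/3  (≤ bound)
a_4 = 1: 8/5  (≤ bound)
a_5 = 1: 13/8  (≤ bound)
a_6 = 1: 21/13  (≤ bound)
a_7 = 1: 34/21  (> 20, stop)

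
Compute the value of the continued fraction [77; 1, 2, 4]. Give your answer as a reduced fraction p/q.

a_0 = 77: 77/1
a_1 = 1: 78/1
a_2 = 2: 233/3
a_3 = 4: 1010/13

1010/13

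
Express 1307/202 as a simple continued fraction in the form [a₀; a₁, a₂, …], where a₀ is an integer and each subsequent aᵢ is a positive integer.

[6; 2, 7, 1, 11]

1307 ÷ 202 → quotient 6, remainder 95
202 ÷ 95 → quotient 2, remainder 12
95 ÷ 12 → quotient 7, remainder 11
12 ÷ 11 → quotient 1, remainder 1
11 ÷ 1 → quotient 11, remainder 0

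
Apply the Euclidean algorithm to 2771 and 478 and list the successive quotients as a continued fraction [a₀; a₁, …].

2771 ÷ 478 → quotient 5, remainder 381
478 ÷ 381 → quotient 1, remainder 97
381 ÷ 97 → quotient 3, remainder 90
97 ÷ 90 → quotient 1, remainder 7
90 ÷ 7 → quotient 12, remainder 6
7 ÷ 6 → quotient 1, remainder 1
6 ÷ 1 → quotient 6, remainder 0

[5; 1, 3, 1, 12, 1, 6]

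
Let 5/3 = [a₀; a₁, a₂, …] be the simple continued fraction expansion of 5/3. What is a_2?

Apply division with remainder until the remainder is 0:
⌊5/3⌋ = 1, remainder 2
⌊3/2⌋ = 1, remainder 1
⌊2/1⌋ = 2, remainder 0

2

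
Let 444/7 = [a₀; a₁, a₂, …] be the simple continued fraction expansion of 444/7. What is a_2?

⌊444/7⌋ = 63, remainder 3
⌊7/3⌋ = 2, remainder 1
⌊3/1⌋ = 3, remainder 0

3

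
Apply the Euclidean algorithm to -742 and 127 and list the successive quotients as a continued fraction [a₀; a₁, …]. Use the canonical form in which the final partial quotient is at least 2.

-742 = -6·127 + 20, so a_0 = -6
127 = 6·20 + 7, so a_1 = 6
20 = 2·7 + 6, so a_2 = 2
7 = 1·6 + 1, so a_3 = 1
6 = 6·1 + 0, so a_4 = 6

[-6; 6, 2, 1, 6]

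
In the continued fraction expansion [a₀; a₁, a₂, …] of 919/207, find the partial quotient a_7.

Repeatedly divide and take the remainder:
919 ÷ 207 → quotient 4, remainder 91
207 ÷ 91 → quotient 2, remainder 25
91 ÷ 25 → quotient 3, remainder 16
25 ÷ 16 → quotient 1, remainder 9
16 ÷ 9 → quotient 1, remainder 7
9 ÷ 7 → quotient 1, remainder 2
7 ÷ 2 → quotient 3, remainder 1
2 ÷ 1 → quotient 2, remainder 0

2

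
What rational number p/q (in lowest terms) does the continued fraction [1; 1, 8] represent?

Build up convergents one term at a time:
a_0 = 1: 1/1
a_1 = 1: 2/1
a_2 = 8: 17/9

17/9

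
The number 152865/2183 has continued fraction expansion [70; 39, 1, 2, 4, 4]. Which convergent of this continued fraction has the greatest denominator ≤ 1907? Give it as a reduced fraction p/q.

36133/516

a_0 = 70: 70/1  (≤ bound)
a_1 = 39: 2731/39  (≤ bound)
a_2 = 1: 2801/40  (≤ bound)
a_3 = 2: 8333/119  (≤ bound)
a_4 = 4: 36133/516  (≤ bound)
a_5 = 4: 152865/2183  (> 1907, stop)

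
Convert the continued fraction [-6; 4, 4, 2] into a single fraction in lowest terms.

Start with 2.
4 + 1/(2/1) = 4 + 1/2 = 9/2
4 + 1/(9/2) = 4 + 2/9 = 38/9
-6 + 1/(38/9) = -6 + 9/38 = -219/38

-219/38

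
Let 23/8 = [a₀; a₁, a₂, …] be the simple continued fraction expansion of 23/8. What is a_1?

1

23 = 2·8 + 7, so a_0 = 2
8 = 1·7 + 1, so a_1 = 1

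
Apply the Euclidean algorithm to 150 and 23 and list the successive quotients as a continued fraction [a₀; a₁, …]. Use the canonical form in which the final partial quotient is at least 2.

⌊150/23⌋ = 6, remainder 12
⌊23/12⌋ = 1, remainder 11
⌊12/11⌋ = 1, remainder 1
⌊11/1⌋ = 11, remainder 0

[6; 1, 1, 11]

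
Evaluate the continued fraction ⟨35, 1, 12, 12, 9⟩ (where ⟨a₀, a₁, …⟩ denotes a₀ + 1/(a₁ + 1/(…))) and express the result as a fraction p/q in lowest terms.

Work from the innermost term outward:
Start with 9.
12 + 1/(9/1) = 12 + 1/9 = 109/9
12 + 1/(109/9) = 12 + 9/109 = 1317/109
1 + 1/(1317/109) = 1 + 109/1317 = 1426/1317
35 + 1/(1426/1317) = 35 + 1317/1426 = 51227/1426

51227/1426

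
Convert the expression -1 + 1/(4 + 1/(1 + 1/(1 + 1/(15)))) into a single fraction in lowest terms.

Use the convergent recurrence hₖ = aₖ·hₖ₋₁ + hₖ₋₂ (and likewise for the denominators kₖ):
a_0 = -1: -1/1
a_1 = 4: -3/4
a_2 = 1: -4/5
a_3 = 1: -7/9
a_4 = 15: -109/140

-109/140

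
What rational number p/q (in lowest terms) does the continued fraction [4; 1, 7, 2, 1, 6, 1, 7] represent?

Build up convergents one term at a time:
a_0 = 4: 4/1
a_1 = 1: 5/1
a_2 = 7: 39/8
a_3 = 2: 83/17
a_4 = 1: 122/25
a_5 = 6: 815/167
a_6 = 1: 937/192
a_7 = 7: 7374/1511

7374/1511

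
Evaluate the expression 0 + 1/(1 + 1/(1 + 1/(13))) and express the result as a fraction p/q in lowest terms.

Start with 13.
1 + 1/(13/1) = 1 + 1/13 = 14/13
1 + 1/(14/13) = 1 + 13/14 = 27/14
0 + 1/(27/14) = 0 + 14/27 = 14/27

14/27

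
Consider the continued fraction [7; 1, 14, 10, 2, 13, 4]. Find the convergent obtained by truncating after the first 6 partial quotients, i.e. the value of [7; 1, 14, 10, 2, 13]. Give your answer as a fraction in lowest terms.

Use the convergent recurrence hₖ = aₖ·hₖ₋₁ + hₖ₋₂ (and likewise for the denominators kₖ):
a_0 = 7: 7/1
a_1 = 1: 8/1
a_2 = 14: 119/15
a_3 = 10: 1198/151
a_4 = 2: 2515/317
a_5 = 13: 33893/4272

33893/4272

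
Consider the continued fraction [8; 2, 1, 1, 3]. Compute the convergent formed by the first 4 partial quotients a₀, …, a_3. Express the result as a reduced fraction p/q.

Start with 1.
1 + 1/(1/1) = 1 + 1/1 = 2/1
2 + 1/(2/1) = 2 + 1/2 = 5/2
8 + 1/(5/2) = 8 + 2/5 = 42/5

42/5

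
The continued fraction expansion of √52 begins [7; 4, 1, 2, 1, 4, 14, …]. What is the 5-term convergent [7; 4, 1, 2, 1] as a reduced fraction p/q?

137/19

Start with 1.
2 + 1/(1/1) = 2 + 1/1 = 3/1
1 + 1/(3/1) = 1 + 1/3 = 4/3
4 + 1/(4/3) = 4 + 3/4 = 19/4
7 + 1/(19/4) = 7 + 4/19 = 137/19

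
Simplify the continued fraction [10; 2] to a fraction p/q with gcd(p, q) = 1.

a_0 = 10: 10/1
a_1 = 2: 21/2

21/2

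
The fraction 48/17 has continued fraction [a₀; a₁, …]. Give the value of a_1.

1

⌊48/17⌋ = 2, remainder 14
⌊17/14⌋ = 1, remainder 3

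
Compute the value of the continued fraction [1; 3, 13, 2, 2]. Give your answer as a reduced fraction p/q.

Use the convergent recurrence hₖ = aₖ·hₖ₋₁ + hₖ₋₂ (and likewise for the denominators kₖ):
a_0 = 1: 1/1
a_1 = 3: 4/3
a_2 = 13: 53/40
a_3 = 2: 110/83
a_4 = 2: 273/206

273/206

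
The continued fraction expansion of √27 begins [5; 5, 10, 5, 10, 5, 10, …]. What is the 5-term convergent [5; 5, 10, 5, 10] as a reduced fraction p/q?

Start with 10.
5 + 1/(10/1) = 5 + 1/10 = 51/10
10 + 1/(51/10) = 10 + 10/51 = 520/51
5 + 1/(520/51) = 5 + 51/520 = 2651/520
5 + 1/(2651/520) = 5 + 520/2651 = 13775/2651

13775/2651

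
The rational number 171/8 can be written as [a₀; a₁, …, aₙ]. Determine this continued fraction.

[21; 2, 1, 2]

171 = 21·8 + 3, so a_0 = 21
8 = 2·3 + 2, so a_1 = 2
3 = 1·2 + 1, so a_2 = 1
2 = 2·1 + 0, so a_3 = 2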